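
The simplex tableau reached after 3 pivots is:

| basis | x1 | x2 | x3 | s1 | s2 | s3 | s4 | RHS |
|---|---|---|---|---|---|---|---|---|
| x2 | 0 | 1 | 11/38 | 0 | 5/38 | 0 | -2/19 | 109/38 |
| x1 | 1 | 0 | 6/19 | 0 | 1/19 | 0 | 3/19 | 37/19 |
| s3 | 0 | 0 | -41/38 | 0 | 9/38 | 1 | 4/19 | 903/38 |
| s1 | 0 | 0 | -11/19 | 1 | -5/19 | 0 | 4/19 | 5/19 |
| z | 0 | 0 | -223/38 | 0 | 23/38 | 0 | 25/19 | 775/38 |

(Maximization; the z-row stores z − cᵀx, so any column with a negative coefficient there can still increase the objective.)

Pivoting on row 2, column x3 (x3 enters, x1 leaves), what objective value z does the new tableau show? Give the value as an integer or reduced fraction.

679/12

Minimum ratio for x3: (37/19)/(6/19) = 37/6.
z changes by −(z-row coeff of x3)·ratio = −(-223/38)·(37/6) = 8251/228.
New z = 775/38 + (8251/228) = 679/12.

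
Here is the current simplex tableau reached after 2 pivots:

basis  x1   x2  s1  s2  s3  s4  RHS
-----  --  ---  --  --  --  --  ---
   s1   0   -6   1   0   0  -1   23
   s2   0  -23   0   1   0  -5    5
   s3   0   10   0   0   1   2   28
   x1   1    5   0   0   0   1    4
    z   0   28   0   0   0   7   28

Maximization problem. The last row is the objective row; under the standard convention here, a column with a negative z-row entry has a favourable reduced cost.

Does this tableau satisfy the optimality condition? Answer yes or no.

yes

No objective-row coefficient is strictly negative, so no entering variable exists; the tableau is optimal.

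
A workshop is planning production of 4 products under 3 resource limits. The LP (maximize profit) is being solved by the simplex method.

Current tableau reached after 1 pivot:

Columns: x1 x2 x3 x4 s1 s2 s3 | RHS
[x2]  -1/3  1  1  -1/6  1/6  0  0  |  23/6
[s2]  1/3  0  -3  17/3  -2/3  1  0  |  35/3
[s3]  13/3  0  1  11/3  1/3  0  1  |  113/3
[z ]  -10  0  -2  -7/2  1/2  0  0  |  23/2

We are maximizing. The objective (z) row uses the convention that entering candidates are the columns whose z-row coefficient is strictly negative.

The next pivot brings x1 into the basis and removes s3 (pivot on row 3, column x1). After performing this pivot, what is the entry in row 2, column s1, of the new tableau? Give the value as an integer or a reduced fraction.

Pivot element is row 3, column x1: 13/3.
Normalize row 3: new (row 3, s1) = (1/3)/(13/3) = 1/13.
row 2 ← row 2 − (1/3)·(new row 3): -2/3 − (1/3)·(1/13) = -9/13.

-9/13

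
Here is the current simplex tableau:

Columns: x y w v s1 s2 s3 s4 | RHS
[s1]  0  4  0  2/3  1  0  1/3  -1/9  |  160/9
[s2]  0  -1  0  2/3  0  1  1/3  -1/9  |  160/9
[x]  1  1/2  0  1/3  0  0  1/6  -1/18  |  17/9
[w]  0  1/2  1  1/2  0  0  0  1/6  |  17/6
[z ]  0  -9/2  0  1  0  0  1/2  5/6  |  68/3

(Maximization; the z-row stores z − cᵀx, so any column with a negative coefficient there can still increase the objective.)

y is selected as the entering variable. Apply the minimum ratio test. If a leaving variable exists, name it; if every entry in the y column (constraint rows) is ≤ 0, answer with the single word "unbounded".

x

Ratios: row 1 (s1): (160/9)/4 = 40/9; row 2 (s2): entry -1 ≤ 0, skip; row 3 (x): (17/9)/(1/2) = 34/9; row 4 (w): (17/6)/(1/2) = 17/3.
Minimum ratio is in the x row, so x leaves.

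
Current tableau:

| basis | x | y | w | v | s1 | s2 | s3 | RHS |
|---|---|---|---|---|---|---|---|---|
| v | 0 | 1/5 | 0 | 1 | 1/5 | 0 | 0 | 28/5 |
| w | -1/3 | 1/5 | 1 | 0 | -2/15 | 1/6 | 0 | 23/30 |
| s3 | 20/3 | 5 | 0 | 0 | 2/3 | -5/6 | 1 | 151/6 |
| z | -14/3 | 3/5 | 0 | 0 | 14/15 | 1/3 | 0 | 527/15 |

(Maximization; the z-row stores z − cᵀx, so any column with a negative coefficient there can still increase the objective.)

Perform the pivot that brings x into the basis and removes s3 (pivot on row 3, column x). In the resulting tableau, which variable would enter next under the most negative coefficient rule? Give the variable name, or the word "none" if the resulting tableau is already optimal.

Pivot element 20/3. New z-row = old z-row − (-14/3)·(row 3/(20/3)).
Updated z-row coefficients: x: 0, y: 41/10, w: 0, v: 0, s1: 7/5, s2: -1/4, s3: 7/10.
The most negative is -1/4 in column s2, so s2 would enter next.

s2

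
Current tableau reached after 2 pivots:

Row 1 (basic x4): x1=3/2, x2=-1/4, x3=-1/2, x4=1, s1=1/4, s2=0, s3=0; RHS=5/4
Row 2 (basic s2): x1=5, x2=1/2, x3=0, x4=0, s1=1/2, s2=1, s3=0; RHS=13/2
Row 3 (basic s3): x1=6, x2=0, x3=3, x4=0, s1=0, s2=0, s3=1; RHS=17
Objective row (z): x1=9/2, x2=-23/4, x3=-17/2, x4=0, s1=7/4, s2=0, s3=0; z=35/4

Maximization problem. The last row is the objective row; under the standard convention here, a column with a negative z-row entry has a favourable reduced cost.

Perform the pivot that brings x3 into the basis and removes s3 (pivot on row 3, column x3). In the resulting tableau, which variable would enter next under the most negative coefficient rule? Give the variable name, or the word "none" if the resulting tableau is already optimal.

Pivot element 3. New z-row = old z-row − (-17/2)·(row 3/3).
Updated z-row coefficients: x1: 43/2, x2: -23/4, x3: 0, x4: 0, s1: 7/4, s2: 0, s3: 17/6.
The most negative is -23/4 in column x2, so x2 would enter next.

x2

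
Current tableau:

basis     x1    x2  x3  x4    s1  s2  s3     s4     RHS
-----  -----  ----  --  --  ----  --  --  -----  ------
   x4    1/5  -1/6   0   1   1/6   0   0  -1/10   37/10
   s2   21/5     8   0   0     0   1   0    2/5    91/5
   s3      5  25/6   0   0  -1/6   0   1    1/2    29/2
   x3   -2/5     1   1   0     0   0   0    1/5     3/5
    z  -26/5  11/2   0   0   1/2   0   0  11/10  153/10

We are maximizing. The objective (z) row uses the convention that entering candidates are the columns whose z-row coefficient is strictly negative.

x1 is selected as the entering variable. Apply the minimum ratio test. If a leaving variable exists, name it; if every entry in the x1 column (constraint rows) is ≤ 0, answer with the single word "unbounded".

Ratios: row 1 (x4): (37/10)/(1/5) = 37/2; row 2 (s2): (91/5)/(21/5) = 13/3; row 3 (s3): (29/2)/5 = 29/10; row 4 (x3): entry -2/5 ≤ 0, skip.
Minimum ratio is in the s3 row, so s3 leaves.

s3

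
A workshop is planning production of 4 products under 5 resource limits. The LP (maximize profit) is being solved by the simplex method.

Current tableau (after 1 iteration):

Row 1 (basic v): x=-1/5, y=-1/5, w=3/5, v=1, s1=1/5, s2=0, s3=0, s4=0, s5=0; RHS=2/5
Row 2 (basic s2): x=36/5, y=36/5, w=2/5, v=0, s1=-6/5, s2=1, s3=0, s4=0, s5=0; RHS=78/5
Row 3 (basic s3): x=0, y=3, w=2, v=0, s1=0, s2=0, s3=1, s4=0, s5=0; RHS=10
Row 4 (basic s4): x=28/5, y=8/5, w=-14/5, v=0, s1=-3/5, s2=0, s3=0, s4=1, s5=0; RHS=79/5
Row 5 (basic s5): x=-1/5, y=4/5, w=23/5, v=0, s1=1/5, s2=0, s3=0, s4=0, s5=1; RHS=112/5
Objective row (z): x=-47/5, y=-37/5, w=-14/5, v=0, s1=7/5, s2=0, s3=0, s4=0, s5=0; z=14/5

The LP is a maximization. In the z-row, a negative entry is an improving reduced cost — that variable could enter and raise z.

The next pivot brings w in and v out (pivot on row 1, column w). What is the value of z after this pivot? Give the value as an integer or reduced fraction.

Minimum ratio for w: (2/5)/(3/5) = 2/3.
z changes by −(z-row coeff of w)·ratio = −(-14/5)·(2/3) = 28/15.
New z = 14/5 + (28/15) = 14/3.

14/3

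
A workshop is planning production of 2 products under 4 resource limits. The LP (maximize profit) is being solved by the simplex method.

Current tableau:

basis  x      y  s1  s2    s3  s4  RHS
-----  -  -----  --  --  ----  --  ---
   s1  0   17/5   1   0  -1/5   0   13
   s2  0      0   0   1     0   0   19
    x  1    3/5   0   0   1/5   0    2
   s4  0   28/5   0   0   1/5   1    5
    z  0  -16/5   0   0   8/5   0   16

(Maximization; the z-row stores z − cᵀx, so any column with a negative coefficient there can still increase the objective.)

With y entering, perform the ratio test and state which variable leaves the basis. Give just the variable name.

Ratios: row 1 (s1): 13/(17/5) = 65/17; row 2 (s2): entry 0 ≤ 0, skip; row 3 (x): 2/(3/5) = 10/3; row 4 (s4): 5/(28/5) = 25/28.
Minimum ratio 25/28 is in the s4 row, so s4 leaves.

s4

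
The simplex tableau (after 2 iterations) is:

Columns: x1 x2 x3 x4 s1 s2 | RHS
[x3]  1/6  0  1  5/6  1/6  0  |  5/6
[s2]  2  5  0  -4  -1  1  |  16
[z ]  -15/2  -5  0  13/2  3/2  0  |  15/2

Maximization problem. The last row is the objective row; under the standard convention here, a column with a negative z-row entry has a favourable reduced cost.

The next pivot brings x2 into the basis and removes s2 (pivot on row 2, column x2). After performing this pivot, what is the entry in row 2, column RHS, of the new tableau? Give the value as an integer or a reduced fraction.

Pivot element is row 2, column x2: 5.
Normalize row 2: new (row 2, RHS) = 16/5 = 16/5.
Row 2 is the pivot row, so the entry is 16/5.

16/5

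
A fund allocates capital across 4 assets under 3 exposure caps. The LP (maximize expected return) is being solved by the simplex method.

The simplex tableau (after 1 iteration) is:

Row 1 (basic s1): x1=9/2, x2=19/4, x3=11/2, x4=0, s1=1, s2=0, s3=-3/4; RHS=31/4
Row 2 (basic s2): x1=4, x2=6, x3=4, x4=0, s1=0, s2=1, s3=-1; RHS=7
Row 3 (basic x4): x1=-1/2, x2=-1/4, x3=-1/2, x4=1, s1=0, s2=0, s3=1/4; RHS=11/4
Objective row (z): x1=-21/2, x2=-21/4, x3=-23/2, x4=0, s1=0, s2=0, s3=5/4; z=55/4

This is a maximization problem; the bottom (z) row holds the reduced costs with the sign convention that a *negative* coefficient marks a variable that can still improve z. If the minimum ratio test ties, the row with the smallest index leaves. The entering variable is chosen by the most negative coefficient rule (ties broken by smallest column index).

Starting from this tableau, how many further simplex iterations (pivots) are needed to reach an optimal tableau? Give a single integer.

pivot: x3 in, s1 out → z = 659/22
pivot: x1 in, x3 out → z = 191/6
pivot: s3 in, x4 out → z = 128/3
No improving column remains; optimal.

3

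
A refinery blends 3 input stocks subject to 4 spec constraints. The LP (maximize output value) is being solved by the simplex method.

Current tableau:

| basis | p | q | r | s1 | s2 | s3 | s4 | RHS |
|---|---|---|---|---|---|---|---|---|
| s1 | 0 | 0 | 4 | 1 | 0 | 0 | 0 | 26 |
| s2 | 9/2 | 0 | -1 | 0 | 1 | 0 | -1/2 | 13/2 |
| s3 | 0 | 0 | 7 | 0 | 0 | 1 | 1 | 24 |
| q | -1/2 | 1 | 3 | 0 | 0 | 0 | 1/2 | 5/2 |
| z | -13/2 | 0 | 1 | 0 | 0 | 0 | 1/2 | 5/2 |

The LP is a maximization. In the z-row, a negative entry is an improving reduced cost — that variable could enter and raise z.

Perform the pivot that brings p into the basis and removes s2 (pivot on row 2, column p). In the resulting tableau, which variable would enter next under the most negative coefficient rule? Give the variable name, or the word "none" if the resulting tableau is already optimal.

Pivot element 9/2. New z-row = old z-row − (-13/2)·(row 2/(9/2)).
Updated z-row coefficients: p: 0, q: 0, r: -4/9, s1: 0, s2: 13/9, s3: 0, s4: -2/9.
The most negative is -4/9 in column r, so r would enter next.

r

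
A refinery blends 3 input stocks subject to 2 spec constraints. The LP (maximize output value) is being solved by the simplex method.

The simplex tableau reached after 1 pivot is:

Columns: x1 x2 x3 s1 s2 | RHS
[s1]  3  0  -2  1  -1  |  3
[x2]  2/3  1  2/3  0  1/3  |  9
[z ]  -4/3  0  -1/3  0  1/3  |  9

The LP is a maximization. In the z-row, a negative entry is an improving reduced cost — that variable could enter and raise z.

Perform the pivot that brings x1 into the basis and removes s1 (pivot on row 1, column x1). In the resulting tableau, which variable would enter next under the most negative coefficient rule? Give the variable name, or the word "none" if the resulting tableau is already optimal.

x3

Pivot element 3. New z-row = old z-row − (-4/3)·(row 1/3).
Updated z-row coefficients: x1: 0, x2: 0, x3: -11/9, s1: 4/9, s2: -1/9.
The most negative is -11/9 in column x3, so x3 would enter next.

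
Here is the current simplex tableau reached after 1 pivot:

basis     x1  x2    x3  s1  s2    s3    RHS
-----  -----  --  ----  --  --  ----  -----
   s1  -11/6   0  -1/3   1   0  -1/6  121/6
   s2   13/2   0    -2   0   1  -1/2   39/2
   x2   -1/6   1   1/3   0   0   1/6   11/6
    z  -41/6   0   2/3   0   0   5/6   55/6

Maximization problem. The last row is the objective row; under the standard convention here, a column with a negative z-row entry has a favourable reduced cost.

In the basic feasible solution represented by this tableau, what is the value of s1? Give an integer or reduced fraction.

s1 is basic (row 1); its value is the RHS of that row: 121/6.

121/6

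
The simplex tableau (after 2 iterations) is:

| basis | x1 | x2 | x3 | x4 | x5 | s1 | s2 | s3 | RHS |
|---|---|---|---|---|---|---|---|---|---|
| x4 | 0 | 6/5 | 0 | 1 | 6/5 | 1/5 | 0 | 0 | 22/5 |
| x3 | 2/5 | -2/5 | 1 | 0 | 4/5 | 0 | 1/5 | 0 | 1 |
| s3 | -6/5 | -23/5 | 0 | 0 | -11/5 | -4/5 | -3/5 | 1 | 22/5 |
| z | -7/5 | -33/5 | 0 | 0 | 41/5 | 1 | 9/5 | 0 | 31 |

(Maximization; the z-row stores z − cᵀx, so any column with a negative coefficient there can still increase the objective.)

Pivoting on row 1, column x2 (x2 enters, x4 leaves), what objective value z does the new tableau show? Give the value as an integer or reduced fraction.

Minimum ratio for x2: (22/5)/(6/5) = 11/3.
z changes by −(z-row coeff of x2)·ratio = −(-33/5)·(11/3) = 121/5.
New z = 31 + (121/5) = 276/5.

276/5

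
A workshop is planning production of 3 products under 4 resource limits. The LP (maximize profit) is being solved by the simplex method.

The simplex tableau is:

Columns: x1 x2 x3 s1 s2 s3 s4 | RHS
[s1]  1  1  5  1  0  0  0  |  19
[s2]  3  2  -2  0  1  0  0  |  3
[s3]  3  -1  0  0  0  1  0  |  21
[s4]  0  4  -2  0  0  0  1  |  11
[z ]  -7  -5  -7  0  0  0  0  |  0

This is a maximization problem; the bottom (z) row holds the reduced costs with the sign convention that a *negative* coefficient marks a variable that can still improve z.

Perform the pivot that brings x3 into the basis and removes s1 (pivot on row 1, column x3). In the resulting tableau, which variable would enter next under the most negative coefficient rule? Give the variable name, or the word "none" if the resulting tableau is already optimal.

Pivot element 5. New z-row = old z-row − (-7)·(row 1/5).
Updated z-row coefficients: x1: -28/5, x2: -18/5, x3: 0, s1: 7/5, s2: 0, s3: 0, s4: 0.
The most negative is -28/5 in column x1, so x1 would enter next.

x1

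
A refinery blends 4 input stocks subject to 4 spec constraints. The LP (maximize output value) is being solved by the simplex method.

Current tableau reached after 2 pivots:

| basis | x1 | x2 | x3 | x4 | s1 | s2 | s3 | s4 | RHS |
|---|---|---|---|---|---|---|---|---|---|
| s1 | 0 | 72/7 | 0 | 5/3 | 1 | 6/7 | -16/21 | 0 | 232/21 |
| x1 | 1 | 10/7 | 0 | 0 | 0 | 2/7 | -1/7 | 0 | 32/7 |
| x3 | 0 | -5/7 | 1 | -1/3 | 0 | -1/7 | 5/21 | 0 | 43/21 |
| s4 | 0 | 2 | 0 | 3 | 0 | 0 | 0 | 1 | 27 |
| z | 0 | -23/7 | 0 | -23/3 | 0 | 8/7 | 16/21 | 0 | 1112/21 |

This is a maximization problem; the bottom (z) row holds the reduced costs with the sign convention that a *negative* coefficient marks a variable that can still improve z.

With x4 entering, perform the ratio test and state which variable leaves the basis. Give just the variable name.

Ratios: row 1 (s1): (232/21)/(5/3) = 232/35; row 2 (x1): entry 0 ≤ 0, skip; row 3 (x3): entry -1/3 ≤ 0, skip; row 4 (s4): 27/3 = 9.
Minimum ratio 232/35 is in the s1 row, so s1 leaves.

s1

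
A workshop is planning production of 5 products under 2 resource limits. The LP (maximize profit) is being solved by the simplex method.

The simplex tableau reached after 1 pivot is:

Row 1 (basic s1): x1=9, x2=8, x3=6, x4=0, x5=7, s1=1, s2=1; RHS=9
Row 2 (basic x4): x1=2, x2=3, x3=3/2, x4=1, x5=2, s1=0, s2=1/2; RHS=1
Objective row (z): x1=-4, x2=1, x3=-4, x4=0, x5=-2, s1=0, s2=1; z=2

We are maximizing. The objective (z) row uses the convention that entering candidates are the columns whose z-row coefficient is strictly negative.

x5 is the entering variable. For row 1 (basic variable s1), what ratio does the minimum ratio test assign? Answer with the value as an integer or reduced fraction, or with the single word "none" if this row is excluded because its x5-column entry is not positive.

Ratio = RHS / (x5 entry) = 9 / 7 = 9/7.

9/7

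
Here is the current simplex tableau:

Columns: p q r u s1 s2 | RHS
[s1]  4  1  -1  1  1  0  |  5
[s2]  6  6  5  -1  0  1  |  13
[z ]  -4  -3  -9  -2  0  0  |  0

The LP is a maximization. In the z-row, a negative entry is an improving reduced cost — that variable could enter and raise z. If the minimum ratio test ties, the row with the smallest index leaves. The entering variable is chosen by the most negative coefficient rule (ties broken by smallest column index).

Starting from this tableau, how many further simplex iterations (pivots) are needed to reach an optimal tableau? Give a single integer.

pivot: r in, s2 out → z = 117/5
pivot: u in, s1 out → z = 119/2
No improving column remains; optimal.

2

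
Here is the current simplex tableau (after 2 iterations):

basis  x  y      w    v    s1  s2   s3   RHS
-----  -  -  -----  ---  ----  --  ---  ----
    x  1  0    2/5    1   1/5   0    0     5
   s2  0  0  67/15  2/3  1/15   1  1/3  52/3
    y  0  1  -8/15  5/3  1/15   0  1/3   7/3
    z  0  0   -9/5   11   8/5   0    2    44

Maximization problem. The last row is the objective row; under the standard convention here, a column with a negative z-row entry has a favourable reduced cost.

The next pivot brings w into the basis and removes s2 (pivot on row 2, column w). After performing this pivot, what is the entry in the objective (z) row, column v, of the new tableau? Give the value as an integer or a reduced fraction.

Pivot element is row 2, column w: 67/15.
Normalize row 2: new (row 2, v) = (2/3)/(67/15) = 10/67.
z-row ← z-row − (-9/5)·(new row 2): 11 − (-9/5)·(10/67) = 755/67.

755/67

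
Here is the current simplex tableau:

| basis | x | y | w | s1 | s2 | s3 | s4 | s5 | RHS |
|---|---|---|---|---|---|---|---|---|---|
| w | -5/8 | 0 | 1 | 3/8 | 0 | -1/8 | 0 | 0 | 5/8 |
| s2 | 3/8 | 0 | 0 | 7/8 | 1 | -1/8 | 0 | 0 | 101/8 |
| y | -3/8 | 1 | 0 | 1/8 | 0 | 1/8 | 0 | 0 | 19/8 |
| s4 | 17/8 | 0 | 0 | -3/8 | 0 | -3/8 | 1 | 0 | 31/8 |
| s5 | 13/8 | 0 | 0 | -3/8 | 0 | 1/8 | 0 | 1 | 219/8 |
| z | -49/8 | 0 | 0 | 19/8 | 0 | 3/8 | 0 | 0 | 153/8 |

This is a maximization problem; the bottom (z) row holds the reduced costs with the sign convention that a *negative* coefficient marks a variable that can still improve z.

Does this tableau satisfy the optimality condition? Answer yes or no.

no

Column x has objective-row coefficient -49/8, which is negative; an improving pivot exists, so not yet optimal.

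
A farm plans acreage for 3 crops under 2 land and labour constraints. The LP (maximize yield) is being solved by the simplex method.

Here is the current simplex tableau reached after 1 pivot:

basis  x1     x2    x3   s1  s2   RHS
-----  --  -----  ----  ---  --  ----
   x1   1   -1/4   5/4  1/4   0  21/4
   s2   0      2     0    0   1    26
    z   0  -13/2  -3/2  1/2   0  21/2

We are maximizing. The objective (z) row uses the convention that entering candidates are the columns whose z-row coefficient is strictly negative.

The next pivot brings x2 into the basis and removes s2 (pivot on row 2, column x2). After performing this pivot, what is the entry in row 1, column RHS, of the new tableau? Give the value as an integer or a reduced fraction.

17/2

Pivot element is row 2, column x2: 2.
Normalize row 2: new (row 2, RHS) = 26/2 = 13.
row 1 ← row 1 − (-1/4)·(new row 2): 21/4 − (-1/4)·13 = 17/2.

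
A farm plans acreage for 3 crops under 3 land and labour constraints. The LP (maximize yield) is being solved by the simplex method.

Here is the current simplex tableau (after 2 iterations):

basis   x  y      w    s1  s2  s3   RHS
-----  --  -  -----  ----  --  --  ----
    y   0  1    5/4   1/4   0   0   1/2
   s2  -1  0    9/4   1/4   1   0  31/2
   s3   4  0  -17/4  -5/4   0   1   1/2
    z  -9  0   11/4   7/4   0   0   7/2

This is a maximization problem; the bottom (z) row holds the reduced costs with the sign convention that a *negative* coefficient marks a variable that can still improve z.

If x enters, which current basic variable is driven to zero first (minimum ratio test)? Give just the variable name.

s3

Ratios: row 1 (y): entry 0 ≤ 0, skip; row 2 (s2): entry -1 ≤ 0, skip; row 3 (s3): (1/2)/4 = 1/8.
Minimum ratio 1/8 is in the s3 row, so s3 leaves.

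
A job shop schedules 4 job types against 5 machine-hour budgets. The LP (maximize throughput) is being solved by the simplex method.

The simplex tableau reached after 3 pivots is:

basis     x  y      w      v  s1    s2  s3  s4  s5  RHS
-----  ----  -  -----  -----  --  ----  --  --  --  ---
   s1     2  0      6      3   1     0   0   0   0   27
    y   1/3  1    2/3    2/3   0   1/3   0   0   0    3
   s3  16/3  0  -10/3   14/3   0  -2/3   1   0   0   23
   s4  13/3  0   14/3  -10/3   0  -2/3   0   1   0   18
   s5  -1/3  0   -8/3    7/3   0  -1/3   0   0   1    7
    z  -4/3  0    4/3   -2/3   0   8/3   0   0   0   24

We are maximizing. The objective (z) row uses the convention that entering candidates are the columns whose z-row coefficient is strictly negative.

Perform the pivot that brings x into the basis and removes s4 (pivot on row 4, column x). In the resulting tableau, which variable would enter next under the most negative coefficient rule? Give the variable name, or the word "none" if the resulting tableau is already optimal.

Pivot element 13/3. New z-row = old z-row − (-4/3)·(row 4/(13/3)).
Updated z-row coefficients: x: 0, y: 0, w: 36/13, v: -22/13, s1: 0, s2: 32/13, s3: 0, s4: 4/13, s5: 0.
The most negative is -22/13 in column v, so v would enter next.

v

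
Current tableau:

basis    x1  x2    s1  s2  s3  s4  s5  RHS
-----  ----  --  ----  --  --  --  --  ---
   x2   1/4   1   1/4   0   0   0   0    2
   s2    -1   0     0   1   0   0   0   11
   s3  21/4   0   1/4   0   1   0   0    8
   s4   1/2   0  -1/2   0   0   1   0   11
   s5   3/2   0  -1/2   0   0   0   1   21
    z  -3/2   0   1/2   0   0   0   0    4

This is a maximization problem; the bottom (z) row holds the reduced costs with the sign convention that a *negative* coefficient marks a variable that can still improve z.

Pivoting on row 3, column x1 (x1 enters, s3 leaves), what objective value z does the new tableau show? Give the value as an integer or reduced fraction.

44/7

Minimum ratio for x1: 8/(21/4) = 32/21.
z changes by −(z-row coeff of x1)·ratio = −(-3/2)·(32/21) = 16/7.
New z = 4 + (16/7) = 44/7.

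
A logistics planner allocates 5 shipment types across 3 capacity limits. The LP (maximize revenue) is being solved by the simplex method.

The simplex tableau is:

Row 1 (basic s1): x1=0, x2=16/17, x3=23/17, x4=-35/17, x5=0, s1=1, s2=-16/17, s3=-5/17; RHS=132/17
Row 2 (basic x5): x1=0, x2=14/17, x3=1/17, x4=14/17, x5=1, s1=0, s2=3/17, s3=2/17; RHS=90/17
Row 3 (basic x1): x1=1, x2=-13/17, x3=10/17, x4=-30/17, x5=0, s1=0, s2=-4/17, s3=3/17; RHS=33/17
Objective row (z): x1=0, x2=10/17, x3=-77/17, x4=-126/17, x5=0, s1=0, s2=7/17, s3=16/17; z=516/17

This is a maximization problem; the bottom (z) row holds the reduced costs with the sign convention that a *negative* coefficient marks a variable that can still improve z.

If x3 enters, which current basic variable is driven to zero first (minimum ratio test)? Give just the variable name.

x1

Ratios: row 1 (s1): (132/17)/(23/17) = 132/23; row 2 (x5): (90/17)/(1/17) = 90; row 3 (x1): (33/17)/(10/17) = 33/10.
Minimum ratio 33/10 is in the x1 row, so x1 leaves.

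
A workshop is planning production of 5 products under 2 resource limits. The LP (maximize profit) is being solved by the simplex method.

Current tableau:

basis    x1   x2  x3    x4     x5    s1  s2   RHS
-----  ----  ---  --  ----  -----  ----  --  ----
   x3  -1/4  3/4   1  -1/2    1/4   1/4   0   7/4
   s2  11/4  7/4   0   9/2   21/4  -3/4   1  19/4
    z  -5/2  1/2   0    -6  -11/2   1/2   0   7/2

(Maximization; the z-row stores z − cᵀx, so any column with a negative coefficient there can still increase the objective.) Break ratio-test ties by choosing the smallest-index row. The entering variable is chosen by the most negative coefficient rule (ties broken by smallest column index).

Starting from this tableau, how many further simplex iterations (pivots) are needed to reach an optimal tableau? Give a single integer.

2

pivot: x4 in, s2 out → z = 59/6
pivot: s1 in, x3 out → z = 50/3
No improving column remains; optimal.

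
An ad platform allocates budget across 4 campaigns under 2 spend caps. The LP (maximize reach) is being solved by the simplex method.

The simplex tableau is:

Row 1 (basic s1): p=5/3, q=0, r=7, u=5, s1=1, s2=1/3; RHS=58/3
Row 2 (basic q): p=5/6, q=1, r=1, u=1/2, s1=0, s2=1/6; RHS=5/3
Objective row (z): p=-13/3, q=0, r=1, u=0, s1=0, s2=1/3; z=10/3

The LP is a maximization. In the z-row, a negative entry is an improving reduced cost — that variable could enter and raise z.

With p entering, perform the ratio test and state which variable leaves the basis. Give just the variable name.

q

Ratios: row 1 (s1): (58/3)/(5/3) = 58/5; row 2 (q): (5/3)/(5/6) = 2.
Minimum ratio 2 is in the q row, so q leaves.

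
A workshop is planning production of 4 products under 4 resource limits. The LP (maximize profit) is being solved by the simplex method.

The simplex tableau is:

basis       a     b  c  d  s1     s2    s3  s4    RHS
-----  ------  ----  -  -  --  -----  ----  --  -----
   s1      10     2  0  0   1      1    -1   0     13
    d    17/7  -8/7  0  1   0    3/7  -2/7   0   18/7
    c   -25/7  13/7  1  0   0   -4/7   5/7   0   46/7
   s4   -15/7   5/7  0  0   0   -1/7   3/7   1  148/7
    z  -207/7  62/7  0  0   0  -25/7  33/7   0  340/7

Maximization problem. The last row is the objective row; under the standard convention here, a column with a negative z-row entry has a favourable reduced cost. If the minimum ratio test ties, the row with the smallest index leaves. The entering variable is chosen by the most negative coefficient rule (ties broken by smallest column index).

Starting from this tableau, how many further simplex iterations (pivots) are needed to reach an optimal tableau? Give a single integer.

2

pivot: a in, d out → z = 1358/17
pivot: b in, s1 out → z = 4657/57
No improving column remains; optimal.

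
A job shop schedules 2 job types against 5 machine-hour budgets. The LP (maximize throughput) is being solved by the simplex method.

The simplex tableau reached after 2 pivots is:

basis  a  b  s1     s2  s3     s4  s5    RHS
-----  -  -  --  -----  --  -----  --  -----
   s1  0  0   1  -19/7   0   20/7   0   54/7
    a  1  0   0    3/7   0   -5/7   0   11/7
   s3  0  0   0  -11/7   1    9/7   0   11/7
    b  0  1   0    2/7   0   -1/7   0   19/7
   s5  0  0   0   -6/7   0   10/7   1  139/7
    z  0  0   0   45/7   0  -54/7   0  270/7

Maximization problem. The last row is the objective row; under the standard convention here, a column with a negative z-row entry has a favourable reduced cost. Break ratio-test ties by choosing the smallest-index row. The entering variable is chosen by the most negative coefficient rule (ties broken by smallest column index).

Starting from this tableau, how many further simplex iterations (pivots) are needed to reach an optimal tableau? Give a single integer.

3

pivot: s4 in, s3 out → z = 48
pivot: s2 in, s1 out → z = 450/7
pivot: s3 in, b out → z = 78
No improving column remains; optimal.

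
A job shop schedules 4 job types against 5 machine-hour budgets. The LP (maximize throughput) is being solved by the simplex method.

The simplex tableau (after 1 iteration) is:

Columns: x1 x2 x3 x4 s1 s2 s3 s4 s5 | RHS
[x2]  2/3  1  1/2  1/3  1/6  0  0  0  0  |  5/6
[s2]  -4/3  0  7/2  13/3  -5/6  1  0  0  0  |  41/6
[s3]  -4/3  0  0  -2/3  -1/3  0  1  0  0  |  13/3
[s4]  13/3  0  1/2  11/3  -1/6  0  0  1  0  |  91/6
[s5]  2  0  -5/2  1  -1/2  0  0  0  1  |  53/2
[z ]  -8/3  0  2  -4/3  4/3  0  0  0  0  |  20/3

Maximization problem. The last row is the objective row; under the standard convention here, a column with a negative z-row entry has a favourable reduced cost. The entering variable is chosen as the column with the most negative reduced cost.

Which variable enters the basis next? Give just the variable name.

Objective-row coefficients: x1: -8/3, x2: 0, x3: 2, x4: -4/3, s1: 4/3, s2: 0, s3: 0, s4: 0, s5: 0.
The most negative is -8/3 in column x1, so x1 enters.

x1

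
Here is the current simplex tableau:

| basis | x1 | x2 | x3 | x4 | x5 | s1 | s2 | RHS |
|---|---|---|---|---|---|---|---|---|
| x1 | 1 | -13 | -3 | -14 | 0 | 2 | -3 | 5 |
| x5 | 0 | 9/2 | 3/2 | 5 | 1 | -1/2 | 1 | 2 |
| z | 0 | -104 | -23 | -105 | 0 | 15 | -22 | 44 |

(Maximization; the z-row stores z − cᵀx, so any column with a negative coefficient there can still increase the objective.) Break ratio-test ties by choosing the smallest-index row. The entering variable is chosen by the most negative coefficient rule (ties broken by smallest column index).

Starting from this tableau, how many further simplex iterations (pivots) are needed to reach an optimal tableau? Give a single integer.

2

pivot: x4 in, x5 out → z = 86
pivot: x2 in, x4 out → z = 812/9
No improving column remains; optimal.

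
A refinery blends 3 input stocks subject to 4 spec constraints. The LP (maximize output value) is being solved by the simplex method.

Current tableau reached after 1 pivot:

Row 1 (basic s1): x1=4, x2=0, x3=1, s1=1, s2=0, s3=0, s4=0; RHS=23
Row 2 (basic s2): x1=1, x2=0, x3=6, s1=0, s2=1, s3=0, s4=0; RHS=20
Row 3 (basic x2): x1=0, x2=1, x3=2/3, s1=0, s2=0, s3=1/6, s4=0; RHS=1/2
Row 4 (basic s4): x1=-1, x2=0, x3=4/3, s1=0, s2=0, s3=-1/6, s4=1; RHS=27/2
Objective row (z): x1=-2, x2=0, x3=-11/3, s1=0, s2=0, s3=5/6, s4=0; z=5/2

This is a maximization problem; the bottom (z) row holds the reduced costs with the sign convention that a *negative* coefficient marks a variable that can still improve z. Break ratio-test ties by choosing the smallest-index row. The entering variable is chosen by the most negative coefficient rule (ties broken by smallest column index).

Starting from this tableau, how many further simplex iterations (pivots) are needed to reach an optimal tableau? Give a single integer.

pivot: x3 in, x2 out → z = 21/4
pivot: x1 in, s1 out → z = 131/8
No improving column remains; optimal.

2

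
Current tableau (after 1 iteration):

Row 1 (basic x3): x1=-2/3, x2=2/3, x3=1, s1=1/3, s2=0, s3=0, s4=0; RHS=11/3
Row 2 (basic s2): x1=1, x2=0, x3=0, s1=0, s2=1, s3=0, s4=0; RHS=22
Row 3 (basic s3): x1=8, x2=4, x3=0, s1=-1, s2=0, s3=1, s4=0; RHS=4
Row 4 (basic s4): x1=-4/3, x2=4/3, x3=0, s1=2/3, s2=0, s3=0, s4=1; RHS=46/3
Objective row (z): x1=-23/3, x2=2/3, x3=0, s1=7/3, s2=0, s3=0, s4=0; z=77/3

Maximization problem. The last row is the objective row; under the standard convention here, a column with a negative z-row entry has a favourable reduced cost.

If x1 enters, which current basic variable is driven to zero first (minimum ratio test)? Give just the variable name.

s3

Ratios: row 1 (x3): entry -2/3 ≤ 0, skip; row 2 (s2): 22/1 = 22; row 3 (s3): 4/8 = 1/2; row 4 (s4): entry -4/3 ≤ 0, skip.
Minimum ratio 1/2 is in the s3 row, so s3 leaves.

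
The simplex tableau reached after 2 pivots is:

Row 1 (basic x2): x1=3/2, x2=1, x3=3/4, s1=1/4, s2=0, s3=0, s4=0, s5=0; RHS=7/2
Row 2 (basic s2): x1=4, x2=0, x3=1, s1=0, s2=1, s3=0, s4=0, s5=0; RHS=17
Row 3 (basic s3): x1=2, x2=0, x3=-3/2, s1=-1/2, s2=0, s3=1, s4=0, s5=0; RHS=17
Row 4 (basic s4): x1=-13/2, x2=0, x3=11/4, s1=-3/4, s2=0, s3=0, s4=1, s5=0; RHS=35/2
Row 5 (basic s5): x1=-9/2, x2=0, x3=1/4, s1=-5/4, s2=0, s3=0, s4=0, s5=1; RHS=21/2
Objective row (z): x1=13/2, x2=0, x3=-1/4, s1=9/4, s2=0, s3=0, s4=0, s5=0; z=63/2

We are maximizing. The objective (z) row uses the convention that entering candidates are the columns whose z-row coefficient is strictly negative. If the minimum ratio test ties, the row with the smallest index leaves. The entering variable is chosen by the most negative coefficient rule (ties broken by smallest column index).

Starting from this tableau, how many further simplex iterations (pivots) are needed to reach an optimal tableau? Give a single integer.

1

pivot: x3 in, x2 out → z = 98/3
No improving column remains; optimal.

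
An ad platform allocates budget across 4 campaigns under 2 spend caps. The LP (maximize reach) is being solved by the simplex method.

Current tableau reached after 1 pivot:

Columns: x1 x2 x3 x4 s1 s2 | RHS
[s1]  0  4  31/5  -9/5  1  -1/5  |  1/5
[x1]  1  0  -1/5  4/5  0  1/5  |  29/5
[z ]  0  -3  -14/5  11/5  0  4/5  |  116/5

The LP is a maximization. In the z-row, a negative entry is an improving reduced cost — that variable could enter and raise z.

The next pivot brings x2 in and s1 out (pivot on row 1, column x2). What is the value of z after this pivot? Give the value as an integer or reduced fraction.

467/20

Minimum ratio for x2: (1/5)/4 = 1/20.
z changes by −(z-row coeff of x2)·ratio = −(-3)·(1/20) = 3/20.
New z = 116/5 + (3/20) = 467/20.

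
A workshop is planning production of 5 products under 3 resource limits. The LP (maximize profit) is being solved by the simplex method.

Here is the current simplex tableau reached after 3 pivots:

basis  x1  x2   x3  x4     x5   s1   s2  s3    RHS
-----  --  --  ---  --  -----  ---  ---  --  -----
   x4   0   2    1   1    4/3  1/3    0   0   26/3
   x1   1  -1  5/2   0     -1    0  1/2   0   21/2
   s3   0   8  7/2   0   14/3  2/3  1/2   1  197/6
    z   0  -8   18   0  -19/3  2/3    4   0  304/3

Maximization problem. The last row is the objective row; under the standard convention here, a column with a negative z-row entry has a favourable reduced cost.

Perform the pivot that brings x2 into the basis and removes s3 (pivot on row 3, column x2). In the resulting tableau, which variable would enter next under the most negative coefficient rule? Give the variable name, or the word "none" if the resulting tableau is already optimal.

Pivot element 8. New z-row = old z-row − (-8)·(row 3/8).
Updated z-row coefficients: x1: 0, x2: 0, x3: 43/2, x4: 0, x5: -5/3, s1: 4/3, s2: 9/2, s3: 1.
The most negative is -5/3 in column x5, so x5 would enter next.

x5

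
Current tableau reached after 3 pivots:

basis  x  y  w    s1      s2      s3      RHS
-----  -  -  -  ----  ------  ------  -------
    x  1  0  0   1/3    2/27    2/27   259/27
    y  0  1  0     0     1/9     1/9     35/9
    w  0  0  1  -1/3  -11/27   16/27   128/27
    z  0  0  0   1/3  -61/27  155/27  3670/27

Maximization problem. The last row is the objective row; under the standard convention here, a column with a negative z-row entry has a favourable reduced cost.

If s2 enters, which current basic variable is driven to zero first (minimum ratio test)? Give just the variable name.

y

Ratios: row 1 (x): (259/27)/(2/27) = 259/2; row 2 (y): (35/9)/(1/9) = 35; row 3 (w): entry -11/27 ≤ 0, skip.
Minimum ratio 35 is in the y row, so y leaves.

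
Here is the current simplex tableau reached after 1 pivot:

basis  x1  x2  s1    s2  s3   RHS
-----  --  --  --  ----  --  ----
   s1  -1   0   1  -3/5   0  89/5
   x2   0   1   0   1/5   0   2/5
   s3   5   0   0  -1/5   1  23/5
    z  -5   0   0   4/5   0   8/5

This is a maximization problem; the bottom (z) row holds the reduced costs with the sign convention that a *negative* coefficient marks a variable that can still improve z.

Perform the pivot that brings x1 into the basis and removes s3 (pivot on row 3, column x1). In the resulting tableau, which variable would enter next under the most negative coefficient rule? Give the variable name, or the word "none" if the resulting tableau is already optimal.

none

Pivot element 5. New z-row = old z-row − (-5)·(row 3/5).
Updated z-row coefficients: x1: 0, x2: 0, s1: 0, s2: 3/5, s3: 1.
No coefficient is strictly negative; the tableau after this pivot is optimal.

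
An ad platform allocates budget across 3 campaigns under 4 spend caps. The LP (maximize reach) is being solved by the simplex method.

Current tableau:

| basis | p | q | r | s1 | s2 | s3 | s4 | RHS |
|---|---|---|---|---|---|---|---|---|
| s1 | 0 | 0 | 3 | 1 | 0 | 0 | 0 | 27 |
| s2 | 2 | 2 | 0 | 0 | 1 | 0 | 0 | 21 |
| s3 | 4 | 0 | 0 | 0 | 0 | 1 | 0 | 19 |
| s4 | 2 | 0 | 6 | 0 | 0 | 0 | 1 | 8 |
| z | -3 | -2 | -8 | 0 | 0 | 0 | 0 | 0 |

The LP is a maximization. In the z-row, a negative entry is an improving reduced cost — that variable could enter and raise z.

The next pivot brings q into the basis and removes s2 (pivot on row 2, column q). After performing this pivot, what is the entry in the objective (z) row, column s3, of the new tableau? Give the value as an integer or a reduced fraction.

Pivot element is row 2, column q: 2.
Normalize row 2: new (row 2, s3) = 0/2 = 0.
z-row ← z-row − (-2)·(new row 2): 0 − (-2)·0 = 0.

0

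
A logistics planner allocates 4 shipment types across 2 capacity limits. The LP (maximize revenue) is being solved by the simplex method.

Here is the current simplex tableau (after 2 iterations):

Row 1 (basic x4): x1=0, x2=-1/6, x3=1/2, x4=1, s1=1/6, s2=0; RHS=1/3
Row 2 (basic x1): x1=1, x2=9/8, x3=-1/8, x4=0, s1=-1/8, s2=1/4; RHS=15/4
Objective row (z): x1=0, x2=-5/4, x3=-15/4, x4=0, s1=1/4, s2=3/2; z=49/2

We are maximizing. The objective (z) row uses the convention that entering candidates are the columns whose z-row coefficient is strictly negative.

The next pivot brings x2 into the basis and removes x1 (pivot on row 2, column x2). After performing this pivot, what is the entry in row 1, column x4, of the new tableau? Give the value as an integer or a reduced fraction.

Pivot element is row 2, column x2: 9/8.
Normalize row 2: new (row 2, x4) = 0/(9/8) = 0.
row 1 ← row 1 − (-1/6)·(new row 2): 1 − (-1/6)·0 = 1.

1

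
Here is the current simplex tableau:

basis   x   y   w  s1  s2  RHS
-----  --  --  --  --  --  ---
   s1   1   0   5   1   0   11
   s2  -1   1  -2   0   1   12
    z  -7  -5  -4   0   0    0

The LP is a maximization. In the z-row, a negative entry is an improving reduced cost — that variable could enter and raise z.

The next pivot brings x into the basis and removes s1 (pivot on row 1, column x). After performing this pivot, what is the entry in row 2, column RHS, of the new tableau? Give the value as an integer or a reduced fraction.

23

Pivot element is row 1, column x: 1.
Normalize row 1: new (row 1, RHS) = 11/1 = 11.
row 2 ← row 2 − (-1)·(new row 1): 12 − (-1)·11 = 23.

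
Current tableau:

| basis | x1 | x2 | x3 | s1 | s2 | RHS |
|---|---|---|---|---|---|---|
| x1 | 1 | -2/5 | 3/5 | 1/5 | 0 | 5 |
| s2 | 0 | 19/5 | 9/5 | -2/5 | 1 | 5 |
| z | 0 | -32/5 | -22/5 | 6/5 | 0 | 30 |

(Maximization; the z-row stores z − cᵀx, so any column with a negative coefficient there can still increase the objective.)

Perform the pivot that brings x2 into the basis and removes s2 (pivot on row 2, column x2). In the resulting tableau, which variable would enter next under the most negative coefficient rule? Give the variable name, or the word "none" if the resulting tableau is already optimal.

x3

Pivot element 19/5. New z-row = old z-row − (-32/5)·(row 2/(19/5)).
Updated z-row coefficients: x1: 0, x2: 0, x3: -26/19, s1: 10/19, s2: 32/19.
The most negative is -26/19 in column x3, so x3 would enter next.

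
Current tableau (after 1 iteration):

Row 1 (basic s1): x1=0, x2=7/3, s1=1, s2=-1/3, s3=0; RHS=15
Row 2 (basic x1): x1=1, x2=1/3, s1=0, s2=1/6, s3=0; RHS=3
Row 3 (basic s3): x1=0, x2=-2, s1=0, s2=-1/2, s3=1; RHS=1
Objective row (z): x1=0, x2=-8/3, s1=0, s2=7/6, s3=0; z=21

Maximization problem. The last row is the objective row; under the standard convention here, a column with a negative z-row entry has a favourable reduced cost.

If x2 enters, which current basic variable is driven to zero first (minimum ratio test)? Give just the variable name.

Ratios: row 1 (s1): 15/(7/3) = 45/7; row 2 (x1): 3/(1/3) = 9; row 3 (s3): entry -2 ≤ 0, skip.
Minimum ratio 45/7 is in the s1 row, so s1 leaves.

s1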